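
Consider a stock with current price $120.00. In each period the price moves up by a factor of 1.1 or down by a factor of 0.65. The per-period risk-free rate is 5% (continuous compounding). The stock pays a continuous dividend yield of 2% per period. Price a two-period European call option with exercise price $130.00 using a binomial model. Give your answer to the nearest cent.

Per-period risk-free factor R = e^0.05 = 1.0513; dividend-adjusted growth = e^(0.05−0.02) = 1.0305.
Risk-neutral probability p = (1.0305 − 0.65)/(1.1 − 0.65) = 0.3805/0.4500 = 0.8455
Terminal stock prices: S_uu = 145.2, S_ud = 85.8, S_dd = 50.7
Terminal payoffs (S − K): max(15.2, 0) = 15.2, max(-44.2, 0) = 0, max(-79.3, 0) = 0
Node u (S = 132): V_u = e^(−0.05)·[0.8455·15.2000 + 0.1545·0.0000] = 12.2242
Node d (S = 78): V_d = e^(−0.05)·[0.8455·0.0000 + 0.1545·0.0000] = 0.0000
Node 0 (S = 120): V_0 = e^(−0.05)·[0.8455·12.2242 + 0.1545·0.0000] = 9.8309

$9.83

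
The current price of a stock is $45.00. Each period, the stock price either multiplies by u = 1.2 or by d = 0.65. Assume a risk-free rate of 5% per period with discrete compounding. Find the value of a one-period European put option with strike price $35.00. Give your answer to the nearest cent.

$1.49

Risk-neutral probability p = (1 + 0.05 − 0.65)/(1.2 − 0.65) = 0.4000/0.5500 = 0.7273
Terminal stock prices: S_u = 54, S_d = 29.25
Terminal payoffs (K − S): max(-19, 0) = 0, max(5.75, 0) = 5.75
Node 0 (S = 45): V_0 = 1/1.05·[0.7273·0.0000 + 0.2727·5.7500] = 1.4935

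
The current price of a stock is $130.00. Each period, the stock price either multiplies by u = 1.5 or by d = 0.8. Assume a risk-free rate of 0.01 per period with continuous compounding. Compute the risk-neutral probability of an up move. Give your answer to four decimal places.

p = 0.3001

Risk-neutral probability p = (e^0.01 − 0.8)/(1.5 − 0.8) = 0.2101/0.7000 = 0.3001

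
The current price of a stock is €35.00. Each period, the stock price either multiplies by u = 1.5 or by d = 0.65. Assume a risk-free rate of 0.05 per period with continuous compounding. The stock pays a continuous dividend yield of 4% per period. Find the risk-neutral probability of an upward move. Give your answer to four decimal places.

Per-period risk-free factor R = e^0.05 = 1.0513; dividend-adjusted growth = e^(0.05−0.04) = 1.0101.
Risk-neutral probability p = (1.0101 − 0.65)/(1.5 − 0.65) = 0.3601/0.8500 = 0.4236

p = 0.4236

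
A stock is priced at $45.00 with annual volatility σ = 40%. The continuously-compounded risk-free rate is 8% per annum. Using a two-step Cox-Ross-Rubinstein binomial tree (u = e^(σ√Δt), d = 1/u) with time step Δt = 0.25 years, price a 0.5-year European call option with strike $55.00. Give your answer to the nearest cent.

CRR parameters: u = e^(σ√Δt) = e^(0.4·√0.25) = 1.2214, d = 1/u = 0.8187
Per-period rate: rΔt = 0.08·0.25 = 0.02, so R = e^0.02 = 1.0202
Risk-neutral probability p = (e^0.02 − 0.8187)/(1.2214 − 0.8187) = 0.2015/0.4027 = 0.5003
Terminal stock prices: S_uu = 67.13, S_ud = 45, S_dd = 30.16
Terminal payoffs (S − K): max(12.13, 0) = 12.13, max(-10, 0) = 0, max(-24.84, 0) = 0
Node u (S = 54.96): V_u = e^(−0.02)·[0.5003·12.1321 + 0.4997·0.0000] = 5.9499
Node d (S = 36.84): V_d = e^(−0.02)·[0.5003·0.0000 + 0.4997·0.0000] = 0.0000
Node 0 (S = 45): V_0 = e^(−0.02)·[0.5003·5.9499 + 0.4997·0.0000] = 2.9180

$2.92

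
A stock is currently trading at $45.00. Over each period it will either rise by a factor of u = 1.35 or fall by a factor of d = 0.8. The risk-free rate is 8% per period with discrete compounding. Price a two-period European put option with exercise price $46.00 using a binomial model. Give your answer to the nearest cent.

$3.55

Risk-neutral probability p = (1 + 0.08 − 0.8)/(1.35 − 0.8) = 0.2800/0.5500 = 0.5091
Terminal stock prices: S_uu = 82.01, S_ud = 48.6, S_dd = 28.8
Terminal payoffs (K − S): max(-36.01, 0) = 0, max(-2.6, 0) = 0, max(17.2, 0) = 17.2
Node u (S = 60.75): V_u = 1/1.08·[0.5091·0.0000 + 0.4909·0.0000] = 0.0000
Node d (S = 36): V_d = 1/1.08·[0.5091·0.0000 + 0.4909·17.2000] = 7.8182
Node 0 (S = 45): V_0 = 1/1.08·[0.5091·0.0000 + 0.4909·7.8182] = 3.5537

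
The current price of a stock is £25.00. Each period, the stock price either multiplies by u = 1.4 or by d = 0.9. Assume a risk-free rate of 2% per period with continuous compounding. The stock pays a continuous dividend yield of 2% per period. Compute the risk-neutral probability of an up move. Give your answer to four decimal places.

Per-period risk-free factor R = e^0.02 = 1.0202; dividend-adjusted growth = e^(0.02−0.02) = 1.0000.
Risk-neutral probability p = (1.0000 − 0.9)/(1.4 − 0.9) = 0.1000/0.5000 = 0.2000

p = 0.2000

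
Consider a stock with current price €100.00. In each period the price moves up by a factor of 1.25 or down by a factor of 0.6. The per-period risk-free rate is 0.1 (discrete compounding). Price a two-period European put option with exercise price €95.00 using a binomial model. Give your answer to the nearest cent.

Risk-neutral probability p = (1 + 0.1 − 0.6)/(1.25 − 0.6) = 0.5000/0.6500 = 0.7692
Terminal stock prices: S_uu = 156.2, S_ud = 75, S_dd = 36
Terminal payoffs (K − S): max(-61.25, 0) = 0, max(20, 0) = 20, max(59, 0) = 59
Node u (S = 125): V_u = 1/1.1·[0.7692·0.0000 + 0.2308·20.0000] = 4.1958
Node d (S = 60): V_d = 1/1.1·[0.7692·20.0000 + 0.2308·59.0000] = 26.3636
Node 0 (S = 100): V_0 = 1/1.1·[0.7692·4.1958 + 0.2308·26.3636] = 8.4650

€8.46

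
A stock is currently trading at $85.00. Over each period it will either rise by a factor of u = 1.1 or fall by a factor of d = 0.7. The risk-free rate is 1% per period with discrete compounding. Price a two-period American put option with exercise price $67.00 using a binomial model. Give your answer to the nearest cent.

Risk-neutral probability p = (1 + 0.01 − 0.7)/(1.1 − 0.7) = 0.3100/0.4000 = 0.7750
Terminal stock prices: S_uu = 102.9, S_ud = 65.45, S_dd = 41.65
Terminal payoffs (K − S): max(-35.85, 0) = 0, max(1.55, 0) = 1.55, max(25.35, 0) = 25.35
Node u (S = 93.5): continuation = 1/1.01·[0.7750·0.0000 + 0.2250·1.5500] = 0.3453; exercise value = 0.0000 ≤ continuation, so V_u = 0.3453
Node d (S = 59.5): continuation = 1/1.01·[0.7750·1.5500 + 0.2250·25.3500] = 6.8366; exercise value = 7.5000 > continuation, so V_d = 7.5000 (exercise)
Node 0 (S = 85): continuation = 1/1.01·[0.7750·0.3453 + 0.2250·7.5000] = 1.9357; exercise value = 0.0000 ≤ continuation, so V_0 = 1.9357

$1.94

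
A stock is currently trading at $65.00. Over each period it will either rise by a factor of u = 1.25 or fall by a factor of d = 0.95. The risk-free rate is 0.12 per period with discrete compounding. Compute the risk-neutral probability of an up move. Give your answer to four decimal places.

p = 0.5667

Risk-neutral probability p = (1 + 0.12 − 0.95)/(1.25 − 0.95) = 0.1700/0.3000 = 0.5667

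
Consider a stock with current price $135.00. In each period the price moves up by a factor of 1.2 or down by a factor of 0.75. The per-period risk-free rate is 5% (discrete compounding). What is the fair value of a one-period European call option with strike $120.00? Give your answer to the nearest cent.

Risk-neutral probability p = (1 + 0.05 − 0.75)/(1.2 − 0.75) = 0.3000/0.4500 = 0.6667
Terminal stock prices: S_u = 162, S_d = 101.2
Terminal payoffs (S − K): max(42, 0) = 42, max(-18.75, 0) = 0
Node 0 (S = 135): V_0 = 1/1.05·[0.6667·42.0000 + 0.3333·0.0000] = 26.6667

$26.67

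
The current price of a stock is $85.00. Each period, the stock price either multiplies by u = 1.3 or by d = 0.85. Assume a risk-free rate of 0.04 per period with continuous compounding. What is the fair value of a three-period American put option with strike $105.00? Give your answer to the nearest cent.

$21.26

Risk-neutral probability p = (e^0.04 − 0.85)/(1.3 − 0.85) = 0.1908/0.4500 = 0.4240
Terminal stock prices: S_uuu = 186.7, S_uud = 122.1, S_udd = 79.84, S_ddd = 52.2
Terminal payoffs (K − S): max(-81.75, 0) = 0, max(-17.1, 0) = 0, max(25.16, 0) = 25.16, max(52.8, 0) = 52.8
Node uu (S = 143.7): continuation = e^(−0.04)·[0.4240·0.0000 + 0.5760·0.0000] = 0.0000; exercise value = 0.0000 ≤ continuation, so V_uu = 0.0000
Node ud (S = 93.92): continuation = e^(−0.04)·[0.4240·0.0000 + 0.5760·25.1638] = 13.9254; exercise value = 11.0750 ≤ continuation, so V_ud = 13.9254
Node dd (S = 61.41): continuation = e^(−0.04)·[0.4240·25.1638 + 0.5760·52.7994] = 39.4704; exercise value = 43.5875 > continuation, so V_dd = 43.5875 (exercise)
Node u (S = 110.5): continuation = e^(−0.04)·[0.4240·0.0000 + 0.5760·13.9254] = 7.7062; exercise value = 0.0000 ≤ continuation, so V_u = 7.7062
Node d (S = 72.25): continuation = e^(−0.04)·[0.4240·13.9254 + 0.5760·43.5875] = 29.7941; exercise value = 32.7500 > continuation, so V_d = 32.7500 (exercise)
Node 0 (S = 85): continuation = e^(−0.04)·[0.4240·7.7062 + 0.5760·32.7500] = 21.2631; exercise value = 20.0000 ≤ continuation, so V_0 = 21.2631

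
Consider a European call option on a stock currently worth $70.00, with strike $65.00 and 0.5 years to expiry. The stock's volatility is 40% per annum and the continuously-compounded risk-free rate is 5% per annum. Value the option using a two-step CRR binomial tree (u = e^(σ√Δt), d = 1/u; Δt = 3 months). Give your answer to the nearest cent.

CRR parameters: u = e^(σ√Δt) = e^(0.4·√0.25) = 1.2214, d = 1/u = 0.8187
Per-period rate: rΔt = 0.05·0.25 = 0.0125, so R = e^0.0125 = 1.0126
Risk-neutral probability p = (e^0.0125 − 0.8187)/(1.2214 − 0.8187) = 0.1938/0.4027 = 0.4814
Terminal stock prices: S_uu = 104.4, S_ud = 70, S_dd = 46.92
Terminal payoffs (S − K): max(39.43, 0) = 39.43, max(5, 0) = 5, max(-18.08, 0) = 0
Node u (S = 85.5): V_u = e^(−0.0125)·[0.4814·39.4277 + 0.5186·5.0000] = 21.3056
Node d (S = 57.31): V_d = e^(−0.0125)·[0.4814·5.0000 + 0.5186·0.0000] = 2.3771
Node 0 (S = 70): V_0 = e^(−0.0125)·[0.4814·21.3056 + 0.5186·2.3771] = 11.3466

$11.35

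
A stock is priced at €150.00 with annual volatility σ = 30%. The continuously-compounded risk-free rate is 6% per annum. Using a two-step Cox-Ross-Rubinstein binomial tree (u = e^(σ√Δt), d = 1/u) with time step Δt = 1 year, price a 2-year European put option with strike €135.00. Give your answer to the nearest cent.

CRR parameters: u = e^(σ√Δt) = e^(0.3·√1) = 1.3499, d = 1/u = 0.7408
Per-period rate: rΔt = 0.06·1 = 0.06, so R = e^0.06 = 1.0618
Risk-neutral probability p = (e^0.06 − 0.7408)/(1.3499 − 0.7408) = 0.3210/0.6090 = 0.5271
Terminal stock prices: S_uu = 273.3, S_ud = 150, S_dd = 82.32
Terminal payoffs (K − S): max(-138.3, 0) = 0, max(-15, 0) = 0, max(52.68, 0) = 52.68
Node u (S = 202.5): V_u = e^(−0.06)·[0.5271·0.0000 + 0.4729·0.0000] = 0.0000
Node d (S = 111.1): V_d = e^(−0.06)·[0.5271·0.0000 + 0.4729·52.6783] = 23.4614
Node 0 (S = 150): V_0 = e^(−0.06)·[0.5271·0.0000 + 0.4729·23.4614] = 10.4490

€10.45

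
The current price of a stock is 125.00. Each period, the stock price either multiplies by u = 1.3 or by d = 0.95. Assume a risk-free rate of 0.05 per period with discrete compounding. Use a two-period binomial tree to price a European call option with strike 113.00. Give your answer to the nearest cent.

Risk-neutral probability p = (1 + 0.05 − 0.95)/(1.3 − 0.95) = 0.1000/0.3500 = 0.2857
Terminal stock prices: S_uu = 211.3, S_ud = 154.4, S_dd = 112.8
Terminal payoffs (S − K): max(98.25, 0) = 98.25, max(41.38, 0) = 41.38, max(-0.1875, 0) = 0
Node u (S = 162.5): V_u = 1/1.05·[0.2857·98.2500 + 0.7143·41.3750] = 54.8810
Node d (S = 118.8): V_d = 1/1.05·[0.2857·41.3750 + 0.7143·0.0000] = 11.2585
Node 0 (S = 125): V_0 = 1/1.05·[0.2857·54.8810 + 0.7143·11.2585] = 22.5924

22.59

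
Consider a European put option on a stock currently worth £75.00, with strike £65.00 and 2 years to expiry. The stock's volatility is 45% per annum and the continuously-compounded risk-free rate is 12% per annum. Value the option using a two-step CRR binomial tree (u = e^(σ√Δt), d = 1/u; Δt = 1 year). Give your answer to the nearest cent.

CRR parameters: u = e^(σ√Δt) = e^(0.45·√1) = 1.5683, d = 1/u = 0.6376
Per-period rate: rΔt = 0.12·1 = 0.12, so R = e^0.12 = 1.1275
Risk-neutral probability p = (e^0.12 − 0.6376)/(1.5683 − 0.6376) = 0.4899/0.9307 = 0.5264
Terminal stock prices: S_uu = 184.5, S_ud = 75, S_dd = 30.49
Terminal payoffs (K − S): max(-119.5, 0) = 0, max(-10, 0) = 0, max(34.51, 0) = 34.51
Node u (S = 117.6): V_u = e^(−0.12)·[0.5264·0.0000 + 0.4736·0.0000] = 0.0000
Node d (S = 47.82): V_d = e^(−0.12)·[0.5264·0.0000 + 0.4736·34.5073] = 14.4961
Node 0 (S = 75): V_0 = e^(−0.12)·[0.5264·0.0000 + 0.4736·14.4961] = 6.0896

£6.09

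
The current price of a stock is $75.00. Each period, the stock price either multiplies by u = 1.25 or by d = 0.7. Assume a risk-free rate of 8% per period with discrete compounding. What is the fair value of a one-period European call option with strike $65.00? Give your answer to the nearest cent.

Risk-neutral probability p = (1 + 0.08 − 0.7)/(1.25 − 0.7) = 0.3800/0.5500 = 0.6909
Terminal stock prices: S_u = 93.75, S_d = 52.5
Terminal payoffs (S − K): max(28.75, 0) = 28.75, max(-12.5, 0) = 0
Node 0 (S = 75): V_0 = 1/1.08·[0.6909·28.7500 + 0.3091·0.0000] = 18.3923

$18.39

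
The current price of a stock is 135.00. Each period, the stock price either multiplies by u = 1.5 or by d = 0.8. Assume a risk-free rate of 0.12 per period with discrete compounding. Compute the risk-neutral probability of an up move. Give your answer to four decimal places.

Risk-neutral probability p = (1 + 0.12 − 0.8)/(1.5 − 0.8) = 0.3200/0.7000 = 0.4571

p = 0.4571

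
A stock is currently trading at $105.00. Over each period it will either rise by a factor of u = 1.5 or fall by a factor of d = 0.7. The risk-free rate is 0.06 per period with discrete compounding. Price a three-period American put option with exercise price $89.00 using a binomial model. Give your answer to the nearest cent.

Risk-neutral probability p = (1 + 0.06 − 0.7)/(1.5 − 0.7) = 0.3600/0.8000 = 0.4500
Terminal stock prices: S_uuu = 354.4, S_uud = 165.4, S_udd = 77.17, S_ddd = 36.01
Terminal payoffs (K − S): max(-265.4, 0) = 0, max(-76.38, 0) = 0, max(11.83, 0) = 11.83, max(52.99, 0) = 52.99
Node uu (S = 236.2): continuation = 1/1.06·[0.4500·0.0000 + 0.5500·0.0000] = 0.0000; exercise value = 0.0000 ≤ continuation, so V_uu = 0.0000
Node ud (S = 110.2): continuation = 1/1.06·[0.4500·0.0000 + 0.5500·11.8250] = 6.1356; exercise value = 0.0000 ≤ continuation, so V_ud = 6.1356
Node dd (S = 51.45): continuation = 1/1.06·[0.4500·11.8250 + 0.5500·52.9850] = 32.5123; exercise value = 37.5500 > continuation, so V_dd = 37.5500 (exercise)
Node u (S = 157.5): continuation = 1/1.06·[0.4500·0.0000 + 0.5500·6.1356] = 3.1836; exercise value = 0.0000 ≤ continuation, so V_u = 3.1836
Node d (S = 73.5): continuation = 1/1.06·[0.4500·6.1356 + 0.5500·37.5500] = 22.0882; exercise value = 15.5000 ≤ continuation, so V_d = 22.0882
Node 0 (S = 105): continuation = 1/1.06·[0.4500·3.1836 + 0.5500·22.0882] = 12.8124; exercise value = 0.0000 ≤ continuation, so V_0 = 12.8124

$12.81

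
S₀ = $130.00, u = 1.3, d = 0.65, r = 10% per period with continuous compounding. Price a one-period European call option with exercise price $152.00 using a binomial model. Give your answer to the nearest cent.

Risk-neutral probability p = (e^0.1 − 0.65)/(1.3 − 0.65) = 0.4552/0.6500 = 0.7003
Terminal stock prices: S_u = 169, S_d = 84.5
Terminal payoffs (S − K): max(17, 0) = 17, max(-67.5, 0) = 0
Node 0 (S = 130): V_0 = e^(−0.1)·[0.7003·17.0000 + 0.2997·0.0000] = 10.7716

$10.77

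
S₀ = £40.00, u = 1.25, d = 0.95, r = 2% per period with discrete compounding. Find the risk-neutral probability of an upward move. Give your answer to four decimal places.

Risk-neutral probability p = (1 + 0.02 − 0.95)/(1.25 − 0.95) = 0.0700/0.3000 = 0.2333

p = 0.2333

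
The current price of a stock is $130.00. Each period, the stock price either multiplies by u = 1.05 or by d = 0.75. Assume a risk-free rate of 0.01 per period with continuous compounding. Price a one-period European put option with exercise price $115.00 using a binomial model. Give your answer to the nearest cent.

$2.31

Risk-neutral probability p = (e^0.01 − 0.75)/(1.05 − 0.75) = 0.2601/0.3000 = 0.8668
Terminal stock prices: S_u = 136.5, S_d = 97.5
Terminal payoffs (K − S): max(-21.5, 0) = 0, max(17.5, 0) = 17.5
Node 0 (S = 130): V_0 = e^(−0.01)·[0.8668·0.0000 + 0.1332·17.5000] = 2.3072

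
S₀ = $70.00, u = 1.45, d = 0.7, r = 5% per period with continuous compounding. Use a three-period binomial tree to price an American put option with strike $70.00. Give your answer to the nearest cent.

$13.75

Risk-neutral probability p = (e^0.05 − 0.7)/(1.45 − 0.7) = 0.3513/0.7500 = 0.4684
Terminal stock prices: S_uuu = 213.4, S_uud = 103, S_udd = 49.73, S_ddd = 24.01
Terminal payoffs (K − S): max(-143.4, 0) = 0, max(-33.02, 0) = 0, max(20.27, 0) = 20.27, max(45.99, 0) = 45.99
Node uu (S = 147.2): continuation = e^(−0.05)·[0.4684·0.0000 + 0.5316·0.0000] = 0.0000; exercise value = 0.0000 ≤ continuation, so V_uu = 0.0000
Node ud (S = 71.05): continuation = e^(−0.05)·[0.4684·0.0000 + 0.5316·20.2650] = 10.2482; exercise value = 0.0000 ≤ continuation, so V_ud = 10.2482
Node dd (S = 34.3): continuation = e^(−0.05)·[0.4684·20.2650 + 0.5316·45.9900] = 32.2861; exercise value = 35.7000 > continuation, so V_dd = 35.7000 (exercise)
Node u (S = 101.5): continuation = e^(−0.05)·[0.4684·0.0000 + 0.5316·10.2482] = 5.1826; exercise value = 0.0000 ≤ continuation, so V_u = 5.1826
Node d (S = 49): continuation = e^(−0.05)·[0.4684·10.2482 + 0.5316·35.7000] = 22.6196; exercise value = 21.0000 ≤ continuation, so V_d = 22.6196
Node 0 (S = 70): continuation = e^(−0.05)·[0.4684·5.1826 + 0.5316·22.6196] = 13.7479; exercise value = 0.0000 ≤ continuation, so V_0 = 13.7479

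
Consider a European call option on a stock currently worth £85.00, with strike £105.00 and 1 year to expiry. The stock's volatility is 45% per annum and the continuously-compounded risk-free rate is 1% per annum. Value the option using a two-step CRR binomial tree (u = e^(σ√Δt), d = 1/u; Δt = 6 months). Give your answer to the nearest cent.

£10.13

CRR parameters: u = e^(σ√Δt) = e^(0.45·√0.5) = 1.3746, d = 1/u = 0.7275
Per-period rate: rΔt = 0.01·0.5 = 0.005, so R = e^0.005 = 1.0050
Risk-neutral probability p = (e^0.005 − 0.7275)/(1.3746 − 0.7275) = 0.2776/0.6472 = 0.4289
Terminal stock prices: S_uu = 160.6, S_ud = 85, S_dd = 44.98
Terminal payoffs (S − K): max(55.62, 0) = 55.62, max(-20, 0) = 0, max(-60.02, 0) = 0
Node u (S = 116.8): V_u = e^(−0.005)·[0.4289·55.6210 + 0.5711·0.0000] = 23.7346
Node d (S = 61.83): V_d = e^(−0.005)·[0.4289·0.0000 + 0.5711·0.0000] = 0.0000
Node 0 (S = 85): V_0 = e^(−0.005)·[0.4289·23.7346 + 0.5711·0.0000] = 10.1281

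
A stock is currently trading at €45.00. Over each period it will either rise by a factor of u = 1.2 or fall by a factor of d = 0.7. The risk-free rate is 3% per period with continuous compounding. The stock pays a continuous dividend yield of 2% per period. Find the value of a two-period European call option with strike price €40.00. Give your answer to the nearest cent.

Per-period risk-free factor R = e^0.03 = 1.0305; dividend-adjusted growth = e^(0.03−0.02) = 1.0101.
Risk-neutral probability p = (1.0101 − 0.7)/(1.2 − 0.7) = 0.3101/0.5000 = 0.6201
Terminal stock prices: S_uu = 64.8, S_ud = 37.8, S_dd = 22.05
Terminal payoffs (S − K): max(24.8, 0) = 24.8, max(-2.2, 0) = 0, max(-17.95, 0) = 0
Node u (S = 54): V_u = e^(−0.03)·[0.6201·24.8000 + 0.3799·0.0000] = 14.9240
Node d (S = 31.5): V_d = e^(−0.03)·[0.6201·0.0000 + 0.3799·0.0000] = 0.0000
Node 0 (S = 45): V_0 = e^(−0.03)·[0.6201·14.9240 + 0.3799·0.0000] = 8.9809

€8.98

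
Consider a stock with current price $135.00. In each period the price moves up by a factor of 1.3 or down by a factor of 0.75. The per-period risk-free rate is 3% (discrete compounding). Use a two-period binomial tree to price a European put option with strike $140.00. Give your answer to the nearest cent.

Risk-neutral probability p = (1 + 0.03 − 0.75)/(1.3 − 0.75) = 0.2800/0.5500 = 0.5091
Terminal stock prices: S_uu = 228.2, S_ud = 131.6, S_dd = 75.94
Terminal payoffs (K − S): max(-88.15, 0) = 0, max(8.375, 0) = 8.375, max(64.06, 0) = 64.06
Node u (S = 175.5): V_u = 1/1.03·[0.5091·0.0000 + 0.4909·8.3750] = 3.9916
Node d (S = 101.2): V_d = 1/1.03·[0.5091·8.3750 + 0.4909·64.0625] = 34.6723
Node 0 (S = 135): V_0 = 1/1.03·[0.5091·3.9916 + 0.4909·34.6723] = 18.4981

$18.50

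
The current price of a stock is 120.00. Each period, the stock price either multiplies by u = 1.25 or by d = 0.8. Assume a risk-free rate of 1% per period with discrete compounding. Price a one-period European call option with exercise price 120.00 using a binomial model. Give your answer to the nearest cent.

Risk-neutral probability p = (1 + 0.01 − 0.8)/(1.25 − 0.8) = 0.2100/0.4500 = 0.4667
Terminal stock prices: S_u = 150, S_d = 96
Terminal payoffs (S − K): max(30, 0) = 30, max(-24, 0) = 0
Node 0 (S = 120): V_0 = 1/1.01·[0.4667·30.0000 + 0.5333·0.0000] = 13.8614

13.86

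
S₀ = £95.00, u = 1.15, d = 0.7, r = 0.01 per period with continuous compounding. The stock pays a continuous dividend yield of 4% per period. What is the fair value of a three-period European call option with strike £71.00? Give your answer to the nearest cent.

Per-period risk-free factor R = e^0.01 = 1.0101; dividend-adjusted growth = e^(0.01−0.04) = 0.9704.
Risk-neutral probability p = (0.9704 − 0.7)/(1.15 − 0.7) = 0.2704/0.4500 = 0.6010
Terminal stock prices: S_uuu = 144.5, S_uud = 87.95, S_udd = 53.53, S_ddd = 32.58
Terminal payoffs (S − K): max(73.48, 0) = 73.48, max(16.95, 0) = 16.95, max(-17.47, 0) = 0, max(-38.42, 0) = 0
Node uu (S = 125.6): V_uu = e^(−0.01)·[0.6010·73.4831 + 0.3990·16.9462] = 50.4176
Node ud (S = 76.47): V_ud = e^(−0.01)·[0.6010·16.9462 + 0.3990·0.0000] = 10.0832
Node dd (S = 46.55): V_dd = e^(−0.01)·[0.6010·0.0000 + 0.3990·0.0000] = 0.0000
Node u (S = 109.2): V_u = e^(−0.01)·[0.6010·50.4176 + 0.3990·10.0832] = 33.9823
Node d (S = 66.5): V_d = e^(−0.01)·[0.6010·10.0832 + 0.3990·0.0000] = 5.9996
Node 0 (S = 95): V_0 = e^(−0.01)·[0.6010·33.9823 + 0.3990·5.9996] = 22.5899

£22.59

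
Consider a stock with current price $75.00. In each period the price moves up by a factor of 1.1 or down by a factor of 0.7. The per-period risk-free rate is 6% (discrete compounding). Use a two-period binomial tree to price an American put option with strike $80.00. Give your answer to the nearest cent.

Risk-neutral probability p = (1 + 0.06 − 0.7)/(1.1 − 0.7) = 0.3600/0.4000 = 0.9000
Terminal stock prices: S_uu = 90.75, S_ud = 57.75, S_dd = 36.75
Terminal payoffs (K − S): max(-10.75, 0) = 0, max(22.25, 0) = 22.25, max(43.25, 0) = 43.25
Node u (S = 82.5): continuation = 1/1.06·[0.9000·0.0000 + 0.1000·22.2500] = 2.0991; exercise value = 0.0000 ≤ continuation, so V_u = 2.0991
Node d (S = 52.5): continuation = 1/1.06·[0.9000·22.2500 + 0.1000·43.2500] = 22.9717; exercise value = 27.5000 > continuation, so V_d = 27.5000 (exercise)
Node 0 (S = 75): continuation = 1/1.06·[0.9000·2.0991 + 0.1000·27.5000] = 4.3766; exercise value = 5.0000 > continuation, so V_0 = 5.0000 (exercise)

$5.00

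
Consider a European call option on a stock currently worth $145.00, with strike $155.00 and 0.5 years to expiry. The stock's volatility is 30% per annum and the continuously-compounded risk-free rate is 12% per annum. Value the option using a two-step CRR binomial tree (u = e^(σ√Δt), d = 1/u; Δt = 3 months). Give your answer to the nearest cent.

$12.19

CRR parameters: u = e^(σ√Δt) = e^(0.3·√0.25) = 1.1618, d = 1/u = 0.8607
Per-period rate: rΔt = 0.12·0.25 = 0.03, so R = e^0.03 = 1.0305
Risk-neutral probability p = (e^0.03 − 0.8607)/(1.1618 − 0.8607) = 0.1697/0.3011 = 0.5637
Terminal stock prices: S_uu = 195.7, S_ud = 145, S_dd = 107.4
Terminal payoffs (S − K): max(40.73, 0) = 40.73, max(-10, 0) = 0, max(-47.58, 0) = 0
Node u (S = 168.5): V_u = e^(−0.03)·[0.5637·40.7295 + 0.4363·0.0000] = 22.2809
Node d (S = 124.8): V_d = e^(−0.03)·[0.5637·0.0000 + 0.4363·0.0000] = 0.0000
Node 0 (S = 145): V_0 = e^(−0.03)·[0.5637·22.2809 + 0.4363·0.0000] = 12.1887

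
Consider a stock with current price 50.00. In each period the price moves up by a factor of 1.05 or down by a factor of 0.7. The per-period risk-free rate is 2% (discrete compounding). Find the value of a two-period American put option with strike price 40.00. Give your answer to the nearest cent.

Risk-neutral probability p = (1 + 0.02 − 0.7)/(1.05 − 0.7) = 0.3200/0.3500 = 0.9143
Terminal stock prices: S_uu = 55.12, S_ud = 36.75, S_dd = 24.5
Terminal payoffs (K − S): max(-15.12, 0) = 0, max(3.25, 0) = 3.25, max(15.5, 0) = 15.5
Node u (S = 52.5): continuation = 1/1.02·[0.9143·0.0000 + 0.0857·3.2500] = 0.2731; exercise value = 0.0000 ≤ continuation, so V_u = 0.2731
Node d (S = 35): continuation = 1/1.02·[0.9143·3.2500 + 0.0857·15.5000] = 4.2157; exercise value = 5.0000 > continuation, so V_d = 5.0000 (exercise)
Node 0 (S = 50): continuation = 1/1.02·[0.9143·0.2731 + 0.0857·5.0000] = 0.6650; exercise value = 0.0000 ≤ continuation, so V_0 = 0.6650

0.66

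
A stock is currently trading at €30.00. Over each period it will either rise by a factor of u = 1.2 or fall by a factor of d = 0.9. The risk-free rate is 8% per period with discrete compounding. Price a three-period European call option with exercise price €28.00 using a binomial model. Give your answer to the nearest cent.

€8.08

Risk-neutral probability p = (1 + 0.08 − 0.9)/(1.2 − 0.9) = 0.1800/0.3000 = 0.6000
Terminal stock prices: S_uuu = 51.84, S_uud = 38.88, S_udd = 29.16, S_ddd = 21.87
Terminal payoffs (S − K): max(23.84, 0) = 23.84, max(10.88, 0) = 10.88, max(1.16, 0) = 1.16, max(-6.13, 0) = 0
Node uu (S = 43.2): V_uu = 1/1.08·[0.6000·23.8400 + 0.4000·10.8800] = 17.2741
Node ud (S = 32.4): V_ud = 1/1.08·[0.6000·10.8800 + 0.4000·1.1600] = 6.4741
Node dd (S = 24.3): V_dd = 1/1.08·[0.6000·1.1600 + 0.4000·0.0000] = 0.6444
Node u (S = 36): V_u = 1/1.08·[0.6000·17.2741 + 0.4000·6.4741] = 11.9945
Node d (S = 27): V_d = 1/1.08·[0.6000·6.4741 + 0.4000·0.6444] = 3.8354
Node 0 (S = 30): V_0 = 1/1.08·[0.6000·11.9945 + 0.4000·3.8354] = 8.0841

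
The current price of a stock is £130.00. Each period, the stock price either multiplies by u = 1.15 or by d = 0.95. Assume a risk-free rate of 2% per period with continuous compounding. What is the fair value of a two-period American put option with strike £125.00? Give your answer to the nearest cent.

Risk-neutral probability p = (e^0.02 − 0.95)/(1.15 − 0.95) = 0.0702/0.2000 = 0.3510
Terminal stock prices: S_uu = 171.9, S_ud = 142, S_dd = 117.3
Terminal payoffs (K − S): max(-46.92, 0) = 0, max(-17.03, 0) = 0, max(7.675, 0) = 7.675
Node u (S = 149.5): continuation = e^(−0.02)·[0.3510·0.0000 + 0.6490·0.0000] = 0.0000; exercise value = 0.0000 ≤ continuation, so V_u = 0.0000
Node d (S = 123.5): continuation = e^(−0.02)·[0.3510·0.0000 + 0.6490·7.6750] = 4.8824; exercise value = 1.5000 ≤ continuation, so V_d = 4.8824
Node 0 (S = 130): continuation = e^(−0.02)·[0.3510·0.0000 + 0.6490·4.8824] = 3.1059; exercise value = 0.0000 ≤ continuation, so V_0 = 3.1059

£3.11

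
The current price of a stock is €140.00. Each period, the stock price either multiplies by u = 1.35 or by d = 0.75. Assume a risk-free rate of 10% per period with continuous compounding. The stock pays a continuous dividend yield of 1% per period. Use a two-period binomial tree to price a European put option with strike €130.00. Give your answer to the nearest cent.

Per-period risk-free factor R = e^0.1 = 1.1052; dividend-adjusted growth = e^(0.1−0.01) = 1.0942.
Risk-neutral probability p = (1.0942 − 0.75)/(1.35 − 0.75) = 0.3442/0.6000 = 0.5736
Terminal stock prices: S_uu = 255.2, S_ud = 141.8, S_dd = 78.75
Terminal payoffs (K − S): max(-125.2, 0) = 0, max(-11.75, 0) = 0, max(51.25, 0) = 51.25
Node u (S = 189): V_u = e^(−0.1)·[0.5736·0.0000 + 0.4264·0.0000] = 0.0000
Node d (S = 105): V_d = e^(−0.1)·[0.5736·0.0000 + 0.4264·51.2500] = 19.7723
Node 0 (S = 140): V_0 = e^(−0.1)·[0.5736·0.0000 + 0.4264·19.7723] = 7.6282

€7.63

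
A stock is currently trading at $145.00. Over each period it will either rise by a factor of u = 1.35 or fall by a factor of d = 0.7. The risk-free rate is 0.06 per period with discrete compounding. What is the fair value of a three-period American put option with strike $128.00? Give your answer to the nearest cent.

$16.03

Risk-neutral probability p = (1 + 0.06 − 0.7)/(1.35 − 0.7) = 0.3600/0.6500 = 0.5538
Terminal stock prices: S_uuu = 356.8, S_uud = 185, S_udd = 95.92, S_ddd = 49.73
Terminal payoffs (K − S): max(-228.8, 0) = 0, max(-56.98, 0) = 0, max(32.08, 0) = 32.08, max(78.27, 0) = 78.27
Node uu (S = 264.3): continuation = 1/1.06·[0.5538·0.0000 + 0.4462·0.0000] = 0.0000; exercise value = 0.0000 ≤ continuation, so V_uu = 0.0000
Node ud (S = 137): continuation = 1/1.06·[0.5538·0.0000 + 0.4462·32.0825] = 13.5035; exercise value = 0.0000 ≤ continuation, so V_ud = 13.5035
Node dd (S = 71.05): continuation = 1/1.06·[0.5538·32.0825 + 0.4462·78.2650] = 49.7047; exercise value = 56.9500 > continuation, so V_dd = 56.9500 (exercise)
Node u (S = 195.8): continuation = 1/1.06·[0.5538·0.0000 + 0.4462·13.5035] = 5.6836; exercise value = 0.0000 ≤ continuation, so V_u = 5.6836
Node d (S = 101.5): continuation = 1/1.06·[0.5538·13.5035 + 0.4462·56.9500] = 31.0258; exercise value = 26.5000 ≤ continuation, so V_d = 31.0258
Node 0 (S = 145): continuation = 1/1.06·[0.5538·5.6836 + 0.4462·31.0258] = 16.0284; exercise value = 0.0000 ≤ continuation, so V_0 = 16.0284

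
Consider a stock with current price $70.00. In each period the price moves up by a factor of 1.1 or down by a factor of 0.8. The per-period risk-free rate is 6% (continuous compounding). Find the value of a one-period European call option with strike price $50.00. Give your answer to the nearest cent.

$22.91

Risk-neutral probability p = (e^0.06 − 0.8)/(1.1 − 0.8) = 0.2618/0.3000 = 0.8728
Terminal stock prices: S_u = 77, S_d = 56
Terminal payoffs (S − K): max(27, 0) = 27, max(6, 0) = 6
Node 0 (S = 70): V_0 = e^(−0.06)·[0.8728·27.0000 + 0.1272·6.0000] = 22.9118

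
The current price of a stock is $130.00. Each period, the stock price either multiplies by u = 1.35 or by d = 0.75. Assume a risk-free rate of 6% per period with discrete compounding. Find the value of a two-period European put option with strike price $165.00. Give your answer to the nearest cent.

$33.94

Risk-neutral probability p = (1 + 0.06 − 0.75)/(1.35 − 0.75) = 0.3100/0.6000 = 0.5167
Terminal stock prices: S_uu = 236.9, S_ud = 131.6, S_dd = 73.12
Terminal payoffs (K − S): max(-71.93, 0) = 0, max(33.38, 0) = 33.38, max(91.88, 0) = 91.88
Node u (S = 175.5): V_u = 1/1.06·[0.5167·0.0000 + 0.4833·33.3750] = 15.2182
Node d (S = 97.5): V_d = 1/1.06·[0.5167·33.3750 + 0.4833·91.8750] = 58.1604
Node 0 (S = 130): V_0 = 1/1.06·[0.5167·15.2182 + 0.4833·58.1604] = 33.9373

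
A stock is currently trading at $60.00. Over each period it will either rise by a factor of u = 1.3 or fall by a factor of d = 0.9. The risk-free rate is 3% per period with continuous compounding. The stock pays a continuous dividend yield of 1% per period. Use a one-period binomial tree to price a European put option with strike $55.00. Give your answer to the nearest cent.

$0.68

Per-period risk-free factor R = e^0.03 = 1.0305; dividend-adjusted growth = e^(0.03−0.01) = 1.0202.
Risk-neutral probability p = (1.0202 − 0.9)/(1.3 − 0.9) = 0.1202/0.4000 = 0.3005
Terminal stock prices: S_u = 78, S_d = 54
Terminal payoffs (K − S): max(-23, 0) = 0, max(1, 0) = 1
Node 0 (S = 60): V_0 = e^(−0.03)·[0.3005·0.0000 + 0.6995·1.0000] = 0.6788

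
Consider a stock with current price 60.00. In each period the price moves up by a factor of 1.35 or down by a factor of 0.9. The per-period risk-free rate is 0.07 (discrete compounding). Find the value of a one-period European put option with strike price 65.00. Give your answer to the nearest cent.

Risk-neutral probability p = (1 + 0.07 − 0.9)/(1.35 − 0.9) = 0.1700/0.4500 = 0.3778
Terminal stock prices: S_u = 81, S_d = 54
Terminal payoffs (K − S): max(-16, 0) = 0, max(11, 0) = 11
Node 0 (S = 60): V_0 = 1/1.07·[0.3778·0.0000 + 0.6222·11.0000] = 6.3967

6.40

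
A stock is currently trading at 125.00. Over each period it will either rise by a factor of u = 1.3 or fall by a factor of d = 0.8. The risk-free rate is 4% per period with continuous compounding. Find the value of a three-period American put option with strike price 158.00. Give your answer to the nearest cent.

35.34

Risk-neutral probability p = (e^0.04 − 0.8)/(1.3 − 0.8) = 0.2408/0.5000 = 0.4816
Terminal stock prices: S_uuu = 274.6, S_uud = 169, S_udd = 104, S_ddd = 64
Terminal payoffs (K − S): max(-116.6, 0) = 0, max(-11, 0) = 0, max(54, 0) = 54, max(94, 0) = 94
Node uu (S = 211.3): continuation = e^(−0.04)·[0.4816·0.0000 + 0.5184·0.0000] = 0.0000; exercise value = 0.0000 ≤ continuation, so V_uu = 0.0000
Node ud (S = 130): continuation = e^(−0.04)·[0.4816·0.0000 + 0.5184·54.0000] = 26.8948; exercise value = 28.0000 > continuation, so V_ud = 28.0000 (exercise)
Node dd (S = 80): continuation = e^(−0.04)·[0.4816·54.0000 + 0.5184·94.0000] = 71.8047; exercise value = 78.0000 > continuation, so V_dd = 78.0000 (exercise)
Node u (S = 162.5): continuation = e^(−0.04)·[0.4816·0.0000 + 0.5184·28.0000] = 13.9455; exercise value = 0.0000 ≤ continuation, so V_u = 13.9455
Node d (S = 100): continuation = e^(−0.04)·[0.4816·28.0000 + 0.5184·78.0000] = 51.8047; exercise value = 58.0000 > continuation, so V_d = 58.0000 (exercise)
Node 0 (S = 125): continuation = e^(−0.04)·[0.4816·13.9455 + 0.5184·58.0000] = 35.3401; exercise value = 33.0000 ≤ continuation, so V_0 = 35.3401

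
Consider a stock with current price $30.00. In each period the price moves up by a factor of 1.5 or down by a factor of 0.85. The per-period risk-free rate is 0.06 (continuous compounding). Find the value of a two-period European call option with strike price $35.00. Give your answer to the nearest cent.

$4.33

Risk-neutral probability p = (e^0.06 − 0.85)/(1.5 − 0.85) = 0.2118/0.6500 = 0.3259
Terminal stock prices: S_uu = 67.5, S_ud = 38.25, S_dd = 21.67
Terminal payoffs (S − K): max(32.5, 0) = 32.5, max(3.25, 0) = 3.25, max(-13.33, 0) = 0
Node u (S = 45): V_u = e^(−0.06)·[0.3259·32.5000 + 0.6741·3.2500] = 12.0382
Node d (S = 25.5): V_d = e^(−0.06)·[0.3259·3.2500 + 0.6741·0.0000] = 0.9975
Node 0 (S = 30): V_0 = e^(−0.06)·[0.3259·12.0382 + 0.6741·0.9975] = 4.3281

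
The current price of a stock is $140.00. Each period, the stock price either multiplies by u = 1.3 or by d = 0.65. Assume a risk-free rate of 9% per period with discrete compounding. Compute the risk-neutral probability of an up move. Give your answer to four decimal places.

Risk-neutral probability p = (1 + 0.09 − 0.65)/(1.3 − 0.65) = 0.4400/0.6500 = 0.6769

p = 0.6769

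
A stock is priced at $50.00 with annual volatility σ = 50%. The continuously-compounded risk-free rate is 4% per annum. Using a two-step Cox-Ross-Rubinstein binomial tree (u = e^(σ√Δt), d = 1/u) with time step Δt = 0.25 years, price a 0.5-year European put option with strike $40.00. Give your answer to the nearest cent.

$2.79

CRR parameters: u = e^(σ√Δt) = e^(0.5·√0.25) = 1.2840, d = 1/u = 0.7788
Per-period rate: rΔt = 0.04·0.25 = 0.01, so R = e^0.01 = 1.0101
Risk-neutral probability p = (e^0.01 − 0.7788)/(1.2840 − 0.7788) = 0.2312/0.5052 = 0.4577
Terminal stock prices: S_uu = 82.44, S_ud = 50, S_dd = 30.33
Terminal payoffs (K − S): max(-42.44, 0) = 0, max(-10, 0) = 0, max(9.673, 0) = 9.673
Node u (S = 64.2): V_u = e^(−0.01)·[0.4577·0.0000 + 0.5423·0.0000] = 0.0000
Node d (S = 38.94): V_d = e^(−0.01)·[0.4577·0.0000 + 0.5423·9.6735] = 5.1936
Node 0 (S = 50): V_0 = e^(−0.01)·[0.4577·0.0000 + 0.5423·5.1936] = 2.7884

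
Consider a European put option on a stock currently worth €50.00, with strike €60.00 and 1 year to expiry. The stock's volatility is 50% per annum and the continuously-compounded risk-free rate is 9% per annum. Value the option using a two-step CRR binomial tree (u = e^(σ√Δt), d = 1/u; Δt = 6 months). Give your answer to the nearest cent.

€13.42

CRR parameters: u = e^(σ√Δt) = e^(0.5·√0.5) = 1.4241, d = 1/u = 0.7022
Per-period rate: rΔt = 0.09·0.5 = 0.045, so R = e^0.045 = 1.0460
Risk-neutral probability p = (e^0.045 − 0.7022)/(1.4241 − 0.7022) = 0.3438/0.7219 = 0.4763
Terminal stock prices: S_uu = 101.4, S_ud = 50, S_dd = 24.65
Terminal payoffs (K − S): max(-41.41, 0) = 0, max(10, 0) = 10, max(35.35, 0) = 35.35
Node u (S = 71.21): V_u = e^(−0.045)·[0.4763·0.0000 + 0.5237·10.0000] = 5.0068
Node d (S = 35.11): V_d = e^(−0.045)·[0.4763·10.0000 + 0.5237·35.3466] = 22.2504
Node 0 (S = 50): V_0 = e^(−0.045)·[0.4763·5.0068 + 0.5237·22.2504] = 13.4200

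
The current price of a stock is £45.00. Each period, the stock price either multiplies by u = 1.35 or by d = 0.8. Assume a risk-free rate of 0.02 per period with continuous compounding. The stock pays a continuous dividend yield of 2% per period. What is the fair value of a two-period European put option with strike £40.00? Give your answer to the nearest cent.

£4.36

Per-period risk-free factor R = e^0.02 = 1.0202; dividend-adjusted growth = e^(0.02−0.02) = 1.0000.
Risk-neutral probability p = (1.0000 − 0.8)/(1.35 − 0.8) = 0.2000/0.5500 = 0.3636
Terminal stock prices: S_uu = 82.01, S_ud = 48.6, S_dd = 28.8
Terminal payoffs (K − S): max(-42.01, 0) = 0, max(-8.6, 0) = 0, max(11.2, 0) = 11.2
Node u (S = 60.75): V_u = e^(−0.02)·[0.3636·0.0000 + 0.6364·0.0000] = 0.0000
Node d (S = 36): V_d = e^(−0.02)·[0.3636·0.0000 + 0.6364·11.2000] = 6.9861
Node 0 (S = 45): V_0 = e^(−0.02)·[0.3636·0.0000 + 0.6364·6.9861] = 4.3577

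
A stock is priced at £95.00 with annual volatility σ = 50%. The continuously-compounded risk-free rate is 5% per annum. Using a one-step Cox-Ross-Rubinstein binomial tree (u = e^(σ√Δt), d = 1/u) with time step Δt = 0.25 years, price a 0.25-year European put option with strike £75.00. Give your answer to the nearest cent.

£0.54

CRR parameters: u = e^(σ√Δt) = e^(0.5·√0.25) = 1.2840, d = 1/u = 0.7788
Per-period rate: rΔt = 0.05·0.25 = 0.0125, so R = e^0.0125 = 1.0126
Risk-neutral probability p = (e^0.0125 − 0.7788)/(1.2840 − 0.7788) = 0.2338/0.5052 = 0.4627
Terminal stock prices: S_u = 122, S_d = 73.99
Terminal payoffs (K − S): max(-46.98, 0) = 0, max(1.014, 0) = 1.014
Node 0 (S = 95): V_0 = e^(−0.0125)·[0.4627·0.0000 + 0.5373·1.0139] = 0.5380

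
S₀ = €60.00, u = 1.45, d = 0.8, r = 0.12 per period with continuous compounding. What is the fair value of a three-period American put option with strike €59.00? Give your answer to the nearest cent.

Risk-neutral probability p = (e^0.12 − 0.8)/(1.45 − 0.8) = 0.3275/0.6500 = 0.5038
Terminal stock prices: S_uuu = 182.9, S_uud = 100.9, S_udd = 55.68, S_ddd = 30.72
Terminal payoffs (K − S): max(-123.9, 0) = 0, max(-41.92, 0) = 0, max(3.32, 0) = 3.32, max(28.28, 0) = 28.28
Node uu (S = 126.2): continuation = e^(−0.12)·[0.5038·0.0000 + 0.4962·0.0000] = 0.0000; exercise value = 0.0000 ≤ continuation, so V_uu = 0.0000
Node ud (S = 69.6): continuation = e^(−0.12)·[0.5038·0.0000 + 0.4962·3.3200] = 1.4610; exercise value = 0.0000 ≤ continuation, so V_ud = 1.4610
Node dd (S = 38.4): continuation = e^(−0.12)·[0.5038·3.3200 + 0.4962·28.2800] = 13.9283; exercise value = 20.6000 > continuation, so V_dd = 20.6000 (exercise)
Node u (S = 87): continuation = e^(−0.12)·[0.5038·0.0000 + 0.4962·1.4610] = 0.6429; exercise value = 0.0000 ≤ continuation, so V_u = 0.6429
Node d (S = 48): continuation = e^(−0.12)·[0.5038·1.4610 + 0.4962·20.6000] = 9.7180; exercise value = 11.0000 > continuation, so V_d = 11.0000 (exercise)
Node 0 (S = 60): continuation = e^(−0.12)·[0.5038·0.6429 + 0.4962·11.0000] = 5.1279; exercise value = 0.0000 ≤ continuation, so V_0 = 5.1279

€5.13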